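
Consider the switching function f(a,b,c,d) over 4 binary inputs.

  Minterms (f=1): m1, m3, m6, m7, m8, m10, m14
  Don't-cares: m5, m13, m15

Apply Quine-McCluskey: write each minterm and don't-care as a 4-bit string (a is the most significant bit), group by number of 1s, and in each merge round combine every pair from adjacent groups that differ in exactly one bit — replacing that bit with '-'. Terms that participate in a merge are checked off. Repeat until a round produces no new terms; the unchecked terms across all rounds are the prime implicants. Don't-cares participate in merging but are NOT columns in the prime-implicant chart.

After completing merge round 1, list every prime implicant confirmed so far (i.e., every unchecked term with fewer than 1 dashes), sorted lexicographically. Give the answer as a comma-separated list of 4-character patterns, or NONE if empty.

[col 0] 0001*, 0011*, 0101*, 0110*, 0111*, 1000*, 1010*, 1101*, 1110*, 1111*
[col 1] -101*, -110*, -111*, 0-01*, 0-11*, 00-1*, 01-1*, 011-*, 1-10, 10-0, 11-1*, 111-*
[col 2] -1-1, -11-, 0--1
Prime implicants: -1-1, -11-, 0--1, 1-10, 10-0

NONE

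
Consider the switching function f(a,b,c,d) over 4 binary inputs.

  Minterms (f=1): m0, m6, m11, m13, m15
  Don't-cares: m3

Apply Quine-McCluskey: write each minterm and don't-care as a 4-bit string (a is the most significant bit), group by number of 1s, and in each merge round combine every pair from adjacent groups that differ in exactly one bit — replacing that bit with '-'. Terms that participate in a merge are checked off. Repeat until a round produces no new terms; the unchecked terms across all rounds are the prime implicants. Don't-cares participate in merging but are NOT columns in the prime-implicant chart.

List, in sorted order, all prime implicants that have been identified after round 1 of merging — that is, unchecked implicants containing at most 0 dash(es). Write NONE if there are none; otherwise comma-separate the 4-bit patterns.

0000, 0110

Round 0: 0000 0011✓ 0110 1011✓ 1101✓ 1111✓
Round 1: -011 1-11 11-1
PIs = {-011, 0000, 0110, 1-11, 11-1}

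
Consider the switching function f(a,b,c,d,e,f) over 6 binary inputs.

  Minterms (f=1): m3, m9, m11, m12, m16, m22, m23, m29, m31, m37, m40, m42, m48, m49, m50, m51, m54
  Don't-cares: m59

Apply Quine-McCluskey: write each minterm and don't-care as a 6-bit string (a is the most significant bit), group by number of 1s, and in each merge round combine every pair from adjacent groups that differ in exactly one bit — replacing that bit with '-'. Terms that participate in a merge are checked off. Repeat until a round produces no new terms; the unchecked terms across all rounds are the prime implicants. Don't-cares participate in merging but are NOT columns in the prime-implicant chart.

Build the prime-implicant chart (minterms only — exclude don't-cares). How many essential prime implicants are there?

size-2^0 implicants → 000011(✓)  001001(✓)  001011(✓)  001100  010000(✓)  010110(✓)  010111(✓)  011101(✓)  011111(✓)  100101  101000(✓)  101010(✓)  110000(✓)  110001(✓)  110010(✓)  110011(✓)  110110(✓)  111011(✓)
size-2^1 implicants → -10000  -10110  00-011  0010-1  01-111  01011-  0111-1  1010-0  11-011  110-10  1100-0(✓)  1100-1(✓)  11000-(✓)  11001-(✓)
size-2^2 implicants → 1100--
Unchecked terms (primes): -10000, -10110, 00-011, 0010-1, 001100, 01-111, 01011-, 0111-1, 100101, 1010-0, 11-011, 110-10, 1100--
Minterm coverage:
  m3 ⊆ 00-011 [E]
  m9 ⊆ 0010-1 [E]
  m11 ⊆ 00-011,0010-1
  m12 ⊆ 001100 [E]
  m16 ⊆ -10000 [E]
  m22 ⊆ -10110,01011-
  m23 ⊆ 01-111,01011-
  m29 ⊆ 0111-1 [E]
  m31 ⊆ 01-111,0111-1
  m37 ⊆ 100101 [E]
  m40 ⊆ 1010-0 [E]
  m42 ⊆ 1010-0 [E]
  m48 ⊆ -10000,1100--
  m49 ⊆ 1100-- [E]
  m50 ⊆ 110-10,1100--
  m51 ⊆ 11-011,1100--
  m54 ⊆ -10110,110-10
E = {-10000, 00-011, 0010-1, 001100, 0111-1, 100101, 1010-0, 1100--}

8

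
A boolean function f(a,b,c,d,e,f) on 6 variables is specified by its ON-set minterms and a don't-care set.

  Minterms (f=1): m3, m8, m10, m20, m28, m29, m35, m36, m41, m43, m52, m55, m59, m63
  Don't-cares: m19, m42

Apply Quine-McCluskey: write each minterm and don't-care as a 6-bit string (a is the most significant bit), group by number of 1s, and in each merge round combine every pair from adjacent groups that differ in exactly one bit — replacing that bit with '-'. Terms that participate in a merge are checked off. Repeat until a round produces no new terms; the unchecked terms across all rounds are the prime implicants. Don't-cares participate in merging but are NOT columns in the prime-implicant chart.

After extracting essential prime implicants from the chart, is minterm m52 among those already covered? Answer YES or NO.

YES

Round 0: 000011✓ 001000✓ 001010✓ 010011✓ 010100✓ 011100✓ 011101✓ 100011✓ 100100✓ 101001✓ 101010✓ 101011✓ 110100✓ 110111✓ 111011✓ 111111✓
Round 1: -00011 -01010 -10100 0-0011 0010-0 01-100 01110- 1-0100 1-1011 10-011 1010-1 10101- 11-111 111-11
PIs = {-00011, -01010, -10100, 0-0011, 0010-0, 01-100, 01110-, 1-0100, 1-1011, 10-011, 1010-1, 10101-, 11-111, 111-11}
Coverage chart:
  m3: -00011,0-0011
  m8: 0010-0 ←essential
  m10: -01010,0010-0
  m20: -10100,01-100
  m28: 01-100,01110-
  m29: 01110- ←essential
  m35: -00011,10-011
  m36: 1-0100 ←essential
  m41: 1010-1 ←essential
  m43: 1-1011,10-011,1010-1,10101-
  m52: -10100,1-0100
  m55: 11-111 ←essential
  m59: 1-1011,111-11
  m63: 11-111,111-11
Essential: 0010-0, 01110-, 1-0100, 1010-1, 11-111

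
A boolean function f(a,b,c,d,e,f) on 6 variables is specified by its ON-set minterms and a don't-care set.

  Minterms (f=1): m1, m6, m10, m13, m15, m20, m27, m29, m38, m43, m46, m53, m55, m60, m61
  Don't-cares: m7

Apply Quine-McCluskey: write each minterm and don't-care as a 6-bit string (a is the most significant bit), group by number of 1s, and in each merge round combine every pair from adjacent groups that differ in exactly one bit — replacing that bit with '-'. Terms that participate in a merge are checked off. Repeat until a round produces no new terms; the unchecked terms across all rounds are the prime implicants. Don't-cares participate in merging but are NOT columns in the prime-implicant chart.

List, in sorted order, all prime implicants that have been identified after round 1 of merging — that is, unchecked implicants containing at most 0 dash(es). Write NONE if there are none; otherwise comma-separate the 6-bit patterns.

000001, 001010, 010100, 011011, 101011

size-2^0 implicants → 000001  000110(✓)  000111(✓)  001010  001101(✓)  001111(✓)  010100  011011  011101(✓)  100110(✓)  101011  101110(✓)  110101(✓)  110111(✓)  111100(✓)  111101(✓)
size-2^1 implicants → -00110  -11101  0-1101  00-111  00011-  0011-1  10-110  11-101  1101-1  11110-
Unchecked terms (primes): -00110, -11101, 0-1101, 00-111, 000001, 00011-, 001010, 0011-1, 010100, 011011, 10-110, 101011, 11-101, 1101-1, 11110-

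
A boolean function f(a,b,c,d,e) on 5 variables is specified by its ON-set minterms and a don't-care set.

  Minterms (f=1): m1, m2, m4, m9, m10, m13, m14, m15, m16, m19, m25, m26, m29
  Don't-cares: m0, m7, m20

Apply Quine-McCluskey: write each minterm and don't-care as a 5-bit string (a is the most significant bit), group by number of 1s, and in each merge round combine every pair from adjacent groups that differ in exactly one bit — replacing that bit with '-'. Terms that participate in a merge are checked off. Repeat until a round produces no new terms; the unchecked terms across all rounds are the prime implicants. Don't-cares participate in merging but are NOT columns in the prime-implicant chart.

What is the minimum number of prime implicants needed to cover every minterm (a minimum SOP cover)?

[col 0] 00000*, 00001*, 00010*, 00100*, 00111*, 01001*, 01010*, 01101*, 01110*, 01111*, 10000*, 10011, 10100*, 11001*, 11010*, 11101*
[col 1] -0000*, -0100*, -1001*, -1010, -1101*, 0-001, 0-010, 0-111, 00-00*, 000-0, 0000-, 01-01*, 01-10, 011-1, 0111-, 10-00*, 11-01*
[col 2] -0-00, -1-01
Prime implicants: -0-00, -1-01, -1010, 0-001, 0-010, 0-111, 000-0, 0000-, 01-10, 011-1, 0111-, 10011
PI chart (minterm → PIs covering it):
  1 | 0-001,0000-
  2 | 0-010,000-0
  4 | -0-00  (sole → essential)
  9 | -1-01,0-001
  10 | -1010,0-010,01-10
  13 | -1-01,011-1
  14 | 01-10,0111-
  15 | 0-111,011-1,0111-
  16 | -0-00  (sole → essential)
  19 | 10011  (sole → essential)
  25 | -1-01  (sole → essential)
  26 | -1010  (sole → essential)
  29 | -1-01  (sole → essential)
Essential prime implicants: -0-00, -1-01, -1010, 10011
Petrick residual → 0-001, 0-010, 0111-
Minimum SOP uses 7 PIs: b'd'e' + bd'e + bc'de' + a'c'd'e + a'c'de' + a'bcd + ab'c'de

7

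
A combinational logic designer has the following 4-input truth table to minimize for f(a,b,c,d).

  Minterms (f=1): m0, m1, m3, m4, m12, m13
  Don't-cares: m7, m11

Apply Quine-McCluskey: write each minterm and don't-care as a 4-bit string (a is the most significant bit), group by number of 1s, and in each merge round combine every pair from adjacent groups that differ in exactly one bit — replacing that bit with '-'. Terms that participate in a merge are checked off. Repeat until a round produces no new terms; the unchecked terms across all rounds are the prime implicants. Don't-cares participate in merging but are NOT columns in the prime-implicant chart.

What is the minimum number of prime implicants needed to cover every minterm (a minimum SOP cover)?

3

Round 0: 0000✓ 0001✓ 0011✓ 0100✓ 0111✓ 1011✓ 1100✓ 1101✓
Round 1: -011 -100 0-00 0-11 00-1 000- 110-
PIs = {-011, -100, 0-00, 0-11, 00-1, 000-, 110-}
Coverage chart:
  m0: 0-00,000-
  m1: 00-1,000-
  m3: -011,0-11,00-1
  m4: -100,0-00
  m12: -100,110-
  m13: 110- ←essential
Essential: 110-
Petrick residual → 0-00, 00-1
Min cover (3 terms): a'c'd' + a'b'd + abc'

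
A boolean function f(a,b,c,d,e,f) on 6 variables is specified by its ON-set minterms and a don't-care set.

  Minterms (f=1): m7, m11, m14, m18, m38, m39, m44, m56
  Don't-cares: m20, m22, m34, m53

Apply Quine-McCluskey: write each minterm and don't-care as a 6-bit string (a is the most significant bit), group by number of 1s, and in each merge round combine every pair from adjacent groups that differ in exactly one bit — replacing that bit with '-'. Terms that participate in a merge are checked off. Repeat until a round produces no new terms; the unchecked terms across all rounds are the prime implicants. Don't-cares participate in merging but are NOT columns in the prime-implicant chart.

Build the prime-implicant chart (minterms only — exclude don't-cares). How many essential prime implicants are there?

6

Round 0: 000111✓ 001011 001110 010010✓ 010100✓ 010110✓ 100010✓ 100110✓ 100111✓ 101100 110101 111000
Round 1: -00111 010-10 0101-0 100-10 10011-
PIs = {-00111, 001011, 001110, 010-10, 0101-0, 100-10, 10011-, 101100, 110101, 111000}
Coverage chart:
  m7: -00111 ←essential
  m11: 001011 ←essential
  m14: 001110 ←essential
  m18: 010-10 ←essential
  m38: 100-10,10011-
  m39: -00111,10011-
  m44: 101100 ←essential
  m56: 111000 ←essential
Essential: -00111, 001011, 001110, 010-10, 101100, 111000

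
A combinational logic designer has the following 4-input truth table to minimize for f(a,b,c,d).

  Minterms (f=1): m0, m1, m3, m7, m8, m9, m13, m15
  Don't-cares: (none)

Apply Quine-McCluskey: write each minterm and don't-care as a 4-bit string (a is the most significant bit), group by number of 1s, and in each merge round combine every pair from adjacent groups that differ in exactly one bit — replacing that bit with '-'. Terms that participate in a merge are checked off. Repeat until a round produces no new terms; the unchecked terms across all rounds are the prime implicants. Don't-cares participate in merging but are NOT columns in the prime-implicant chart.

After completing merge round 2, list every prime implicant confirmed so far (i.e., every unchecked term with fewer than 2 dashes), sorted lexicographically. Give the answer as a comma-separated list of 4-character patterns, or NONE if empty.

-111, 0-11, 00-1, 1-01, 11-1

size-2^0 implicants → 0000(✓)  0001(✓)  0011(✓)  0111(✓)  1000(✓)  1001(✓)  1101(✓)  1111(✓)
size-2^1 implicants → -000(✓)  -001(✓)  -111  0-11  00-1  000-(✓)  1-01  100-(✓)  11-1
size-2^2 implicants → -00-
Unchecked terms (primes): -00-, -111, 0-11, 00-1, 1-01, 11-1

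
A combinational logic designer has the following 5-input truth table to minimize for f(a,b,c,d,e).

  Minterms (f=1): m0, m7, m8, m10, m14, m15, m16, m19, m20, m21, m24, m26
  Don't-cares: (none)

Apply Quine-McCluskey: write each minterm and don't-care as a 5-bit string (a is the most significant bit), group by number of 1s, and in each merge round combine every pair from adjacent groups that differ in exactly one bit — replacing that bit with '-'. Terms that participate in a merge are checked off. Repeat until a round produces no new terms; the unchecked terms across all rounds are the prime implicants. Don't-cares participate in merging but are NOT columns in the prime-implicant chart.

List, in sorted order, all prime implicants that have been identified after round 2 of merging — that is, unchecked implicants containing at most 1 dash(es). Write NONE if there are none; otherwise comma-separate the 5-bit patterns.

0-111, 01-10, 0111-, 10-00, 10011, 1010-

Round 0: 00000✓ 00111✓ 01000✓ 01010✓ 01110✓ 01111✓ 10000✓ 10011 10100✓ 10101✓ 11000✓ 11010✓
Round 1: -0000✓ -1000✓ -1010✓ 0-000✓ 0-111 01-10 010-0✓ 0111- 1-000✓ 10-00 1010- 110-0✓
Round 2: --000 -10-0
PIs = {--000, -10-0, 0-111, 01-10, 0111-, 10-00, 10011, 1010-}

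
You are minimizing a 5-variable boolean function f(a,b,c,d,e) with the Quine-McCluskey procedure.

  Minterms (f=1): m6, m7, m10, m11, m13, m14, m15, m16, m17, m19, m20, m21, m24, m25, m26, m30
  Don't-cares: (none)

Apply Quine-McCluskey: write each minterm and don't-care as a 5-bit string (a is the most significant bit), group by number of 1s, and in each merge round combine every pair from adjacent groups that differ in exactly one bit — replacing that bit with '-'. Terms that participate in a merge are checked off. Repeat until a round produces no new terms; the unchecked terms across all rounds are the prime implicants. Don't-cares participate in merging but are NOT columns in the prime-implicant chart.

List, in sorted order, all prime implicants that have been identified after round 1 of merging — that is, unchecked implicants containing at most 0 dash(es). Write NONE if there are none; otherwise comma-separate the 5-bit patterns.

NONE

Round 0: 00110✓ 00111✓ 01010✓ 01011✓ 01101✓ 01110✓ 01111✓ 10000✓ 10001✓ 10011✓ 10100✓ 10101✓ 11000✓ 11001✓ 11010✓ 11110✓
Round 1: -1010✓ -1110✓ 0-110✓ 0-111✓ 0011-✓ 01-10✓ 01-11✓ 0101-✓ 011-1 0111-✓ 1-000✓ 1-001✓ 10-00✓ 10-01✓ 100-1 1000-✓ 1010-✓ 11-10✓ 110-0 1100-✓
Round 2: -1-10 0-11- 01-1- 1-00- 10-0-
PIs = {-1-10, 0-11-, 01-1-, 011-1, 1-00-, 10-0-, 100-1, 110-0}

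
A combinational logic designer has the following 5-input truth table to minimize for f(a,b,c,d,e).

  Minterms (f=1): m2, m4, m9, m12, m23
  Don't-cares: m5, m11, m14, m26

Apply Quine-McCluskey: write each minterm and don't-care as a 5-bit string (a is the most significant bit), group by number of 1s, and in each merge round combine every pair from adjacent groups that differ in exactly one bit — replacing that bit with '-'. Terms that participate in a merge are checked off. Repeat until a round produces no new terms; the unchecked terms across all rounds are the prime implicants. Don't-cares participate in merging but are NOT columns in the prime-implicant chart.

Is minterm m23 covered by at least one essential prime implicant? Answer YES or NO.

size-2^0 implicants → 00010  00100(✓)  00101(✓)  01001(✓)  01011(✓)  01100(✓)  01110(✓)  10111  11010
size-2^1 implicants → 0-100  0010-  010-1  011-0
Unchecked terms (primes): 0-100, 00010, 0010-, 010-1, 011-0, 10111, 11010
Minterm coverage:
  m2 ⊆ 00010 [E]
  m4 ⊆ 0-100,0010-
  m9 ⊆ 010-1 [E]
  m12 ⊆ 0-100,011-0
  m23 ⊆ 10111 [E]
E = {00010, 010-1, 10111}

YES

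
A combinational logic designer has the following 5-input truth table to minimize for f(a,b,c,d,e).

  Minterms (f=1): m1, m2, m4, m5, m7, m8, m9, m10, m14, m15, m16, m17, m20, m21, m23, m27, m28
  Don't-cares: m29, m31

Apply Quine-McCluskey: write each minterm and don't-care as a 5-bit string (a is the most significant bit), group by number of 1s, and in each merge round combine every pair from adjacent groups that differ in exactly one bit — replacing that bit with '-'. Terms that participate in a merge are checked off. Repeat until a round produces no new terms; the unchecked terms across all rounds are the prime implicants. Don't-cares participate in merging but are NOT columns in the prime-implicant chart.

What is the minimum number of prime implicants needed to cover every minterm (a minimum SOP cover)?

9

[col 0] 00001*, 00010*, 00100*, 00101*, 00111*, 01000*, 01001*, 01010*, 01110*, 01111*, 10000*, 10001*, 10100*, 10101*, 10111*, 11011*, 11100*, 11101*, 11111*
[col 1] -0001*, -0100*, -0101*, -0111*, -1111*, 0-001, 0-010, 0-111*, 00-01*, 001-1*, 0010-*, 01-10, 010-0, 0100-, 0111-, 1-100*, 1-101*, 1-111*, 10-00*, 10-01*, 1000-*, 101-1*, 1010-*, 11-11, 111-1*, 1110-*
[col 2] --111, -0-01, -01-1, -010-, 1-1-1, 1-10-, 10-0-
Prime implicants: --111, -0-01, -01-1, -010-, 0-001, 0-010, 01-10, 010-0, 0100-, 0111-, 1-1-1, 1-10-, 10-0-, 11-11
PI chart (minterm → PIs covering it):
  1 | -0-01,0-001
  2 | 0-010  (sole → essential)
  4 | -010-  (sole → essential)
  5 | -0-01,-01-1,-010-
  7 | --111,-01-1
  8 | 010-0,0100-
  9 | 0-001,0100-
  10 | 0-010,01-10,010-0
  14 | 01-10,0111-
  15 | --111,0111-
  16 | 10-0-  (sole → essential)
  17 | -0-01,10-0-
  20 | -010-,1-10-,10-0-
  21 | -0-01,-01-1,-010-,1-1-1,1-10-,10-0-
  23 | --111,-01-1,1-1-1
  27 | 11-11  (sole → essential)
  28 | 1-10-  (sole → essential)
Essential prime implicants: -010-, 0-010, 1-10-, 10-0-, 11-11
Petrick residual → --111, -0-01, 01-10, 0100-
Minimum SOP uses 9 PIs: cde + b'd'e + b'cd' + a'c'de' + a'bde' + a'bc'd' + acd' + ab'd' + abde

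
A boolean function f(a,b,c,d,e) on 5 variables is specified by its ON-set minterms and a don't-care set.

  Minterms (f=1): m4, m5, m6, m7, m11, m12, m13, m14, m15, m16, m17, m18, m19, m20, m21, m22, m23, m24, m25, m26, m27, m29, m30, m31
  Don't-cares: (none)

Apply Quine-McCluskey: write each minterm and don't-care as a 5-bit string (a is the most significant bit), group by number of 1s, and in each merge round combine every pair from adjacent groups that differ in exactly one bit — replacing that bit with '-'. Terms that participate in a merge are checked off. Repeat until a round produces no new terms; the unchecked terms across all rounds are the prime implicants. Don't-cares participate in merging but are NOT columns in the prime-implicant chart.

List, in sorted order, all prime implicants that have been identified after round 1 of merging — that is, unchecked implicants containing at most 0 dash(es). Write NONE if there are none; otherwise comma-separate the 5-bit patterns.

NONE

size-2^0 implicants → 00100(✓)  00101(✓)  00110(✓)  00111(✓)  01011(✓)  01100(✓)  01101(✓)  01110(✓)  01111(✓)  10000(✓)  10001(✓)  10010(✓)  10011(✓)  10100(✓)  10101(✓)  10110(✓)  10111(✓)  11000(✓)  11001(✓)  11010(✓)  11011(✓)  11101(✓)  11110(✓)  11111(✓)
size-2^1 implicants → -0100(✓)  -0101(✓)  -0110(✓)  -0111(✓)  -1011(✓)  -1101(✓)  -1110(✓)  -1111(✓)  0-100(✓)  0-101(✓)  0-110(✓)  0-111(✓)  001-0(✓)  001-1(✓)  0010-(✓)  0011-(✓)  01-11(✓)  011-0(✓)  011-1(✓)  0110-(✓)  0111-(✓)  1-000(✓)  1-001(✓)  1-010(✓)  1-011(✓)  1-101(✓)  1-110(✓)  1-111(✓)  10-00(✓)  10-01(✓)  10-10(✓)  10-11(✓)  100-0(✓)  100-1(✓)  1000-(✓)  1001-(✓)  101-0(✓)  101-1(✓)  1010-(✓)  1011-(✓)  11-01(✓)  11-10(✓)  11-11(✓)  110-0(✓)  110-1(✓)  1100-(✓)  1101-(✓)  111-1(✓)  1111-(✓)
size-2^2 implicants → --101(✓)  --110(✓)  --111(✓)  -01-0(✓)  -01-1(✓)  -010-(✓)  -011-(✓)  -1-11  -11-1(✓)  -111-(✓)  0-1-0(✓)  0-1-1(✓)  0-10-(✓)  0-11-(✓)  001--(✓)  011--(✓)  1--01(✓)  1--10(✓)  1--11(✓)  1-0-0(✓)  1-0-1(✓)  1-00-(✓)  1-01-(✓)  1-1-1(✓)  1-11-(✓)  10--0(✓)  10--1(✓)  10-0-(✓)  10-1-(✓)  100--(✓)  101--(✓)  11--1(✓)  11-1-(✓)  110--(✓)
size-2^3 implicants → --1-1  --11-  -01--  0-1--  1---1  1--1-  1-0--  10---
Unchecked terms (primes): --1-1, --11-, -01--, -1-11, 0-1--, 1---1, 1--1-, 1-0--, 10---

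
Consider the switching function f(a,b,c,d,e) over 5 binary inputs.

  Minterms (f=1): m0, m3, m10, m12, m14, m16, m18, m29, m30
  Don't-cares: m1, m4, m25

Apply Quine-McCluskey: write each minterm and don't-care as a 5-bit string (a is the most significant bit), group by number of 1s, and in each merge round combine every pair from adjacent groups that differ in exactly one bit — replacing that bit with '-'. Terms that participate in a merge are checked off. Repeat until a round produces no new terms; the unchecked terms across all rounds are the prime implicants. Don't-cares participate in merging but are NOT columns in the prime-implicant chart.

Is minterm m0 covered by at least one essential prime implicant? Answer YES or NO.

NO

size-2^0 implicants → 00000(✓)  00001(✓)  00011(✓)  00100(✓)  01010(✓)  01100(✓)  01110(✓)  10000(✓)  10010(✓)  11001(✓)  11101(✓)  11110(✓)
size-2^1 implicants → -0000  -1110  0-100  00-00  000-1  0000-  01-10  011-0  100-0  11-01
Unchecked terms (primes): -0000, -1110, 0-100, 00-00, 000-1, 0000-, 01-10, 011-0, 100-0, 11-01
Minterm coverage:
  m0 ⊆ -0000,00-00,0000-
  m3 ⊆ 000-1 [E]
  m10 ⊆ 01-10 [E]
  m12 ⊆ 0-100,011-0
  m14 ⊆ -1110,01-10,011-0
  m16 ⊆ -0000,100-0
  m18 ⊆ 100-0 [E]
  m29 ⊆ 11-01 [E]
  m30 ⊆ -1110 [E]
E = {-1110, 000-1, 01-10, 100-0, 11-01}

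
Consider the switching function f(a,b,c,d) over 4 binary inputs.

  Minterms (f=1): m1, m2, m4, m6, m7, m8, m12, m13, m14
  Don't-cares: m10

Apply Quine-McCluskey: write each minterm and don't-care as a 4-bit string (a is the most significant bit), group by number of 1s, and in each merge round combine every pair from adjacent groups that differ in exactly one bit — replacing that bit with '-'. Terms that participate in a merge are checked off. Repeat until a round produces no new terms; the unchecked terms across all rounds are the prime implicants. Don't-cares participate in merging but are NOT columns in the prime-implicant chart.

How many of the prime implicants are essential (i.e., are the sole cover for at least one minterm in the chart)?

Round 0: 0001 0010✓ 0100✓ 0110✓ 0111✓ 1000✓ 1010✓ 1100✓ 1101✓ 1110✓
Round 1: -010✓ -100✓ -110✓ 0-10✓ 01-0✓ 011- 1-00✓ 1-10✓ 10-0✓ 11-0✓ 110-
Round 2: --10 -1-0 1--0
PIs = {--10, -1-0, 0001, 011-, 1--0, 110-}
Coverage chart:
  m1: 0001 ←essential
  m2: --10 ←essential
  m4: -1-0 ←essential
  m6: --10,-1-0,011-
  m7: 011- ←essential
  m8: 1--0 ←essential
  m12: -1-0,1--0,110-
  m13: 110- ←essential
  m14: --10,-1-0,1--0
Essential: --10, -1-0, 0001, 011-, 1--0, 110-

6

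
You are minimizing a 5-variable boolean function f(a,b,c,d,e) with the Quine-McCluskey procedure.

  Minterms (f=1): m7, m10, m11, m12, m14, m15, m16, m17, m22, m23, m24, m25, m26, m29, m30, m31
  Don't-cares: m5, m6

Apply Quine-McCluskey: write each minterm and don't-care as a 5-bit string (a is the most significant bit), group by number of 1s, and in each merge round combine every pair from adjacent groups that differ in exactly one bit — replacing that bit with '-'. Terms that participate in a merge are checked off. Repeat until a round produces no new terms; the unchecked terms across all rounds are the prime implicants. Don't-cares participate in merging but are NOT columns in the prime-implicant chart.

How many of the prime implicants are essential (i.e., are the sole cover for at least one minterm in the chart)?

[col 0] 00101*, 00110*, 00111*, 01010*, 01011*, 01100*, 01110*, 01111*, 10000*, 10001*, 10110*, 10111*, 11000*, 11001*, 11010*, 11101*, 11110*, 11111*
[col 1] -0110*, -0111*, -1010*, -1110*, -1111*, 0-110*, 0-111*, 001-1, 0011-*, 01-10*, 01-11*, 0101-*, 011-0, 0111-*, 1-000*, 1-001*, 1-110*, 1-111*, 1000-*, 1011-*, 11-01, 11-10*, 110-0, 1100-*, 111-1, 1111-*
[col 2] --110*, --111*, -011-*, -1-10, -111-*, 0-11-*, 01-1-, 1-00-, 1-11-*
[col 3] --11-
Prime implicants: --11-, -1-10, 001-1, 01-1-, 011-0, 1-00-, 11-01, 110-0, 111-1
PI chart (minterm → PIs covering it):
  7 | --11-,001-1
  10 | -1-10,01-1-
  11 | 01-1-  (sole → essential)
  12 | 011-0  (sole → essential)
  14 | --11-,-1-10,01-1-,011-0
  15 | --11-,01-1-
  16 | 1-00-  (sole → essential)
  17 | 1-00-  (sole → essential)
  22 | --11-  (sole → essential)
  23 | --11-  (sole → essential)
  24 | 1-00-,110-0
  25 | 1-00-,11-01
  26 | -1-10,110-0
  29 | 11-01,111-1
  30 | --11-,-1-10
  31 | --11-,111-1
Essential prime implicants: --11-, 01-1-, 011-0, 1-00-

4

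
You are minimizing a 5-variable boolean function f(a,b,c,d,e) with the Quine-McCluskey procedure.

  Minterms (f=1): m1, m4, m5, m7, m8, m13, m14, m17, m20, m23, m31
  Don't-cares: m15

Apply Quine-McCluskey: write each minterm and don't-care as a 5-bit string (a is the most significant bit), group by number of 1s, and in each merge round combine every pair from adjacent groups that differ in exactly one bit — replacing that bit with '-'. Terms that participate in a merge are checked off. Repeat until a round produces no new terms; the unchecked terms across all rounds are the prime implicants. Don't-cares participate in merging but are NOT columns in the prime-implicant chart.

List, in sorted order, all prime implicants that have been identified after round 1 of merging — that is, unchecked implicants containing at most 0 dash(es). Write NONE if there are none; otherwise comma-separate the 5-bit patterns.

size-2^0 implicants → 00001(✓)  00100(✓)  00101(✓)  00111(✓)  01000  01101(✓)  01110(✓)  01111(✓)  10001(✓)  10100(✓)  10111(✓)  11111(✓)
size-2^1 implicants → -0001  -0100  -0111(✓)  -1111(✓)  0-101(✓)  0-111(✓)  00-01  001-1(✓)  0010-  011-1(✓)  0111-  1-111(✓)
size-2^2 implicants → --111  0-1-1
Unchecked terms (primes): --111, -0001, -0100, 0-1-1, 00-01, 0010-, 01000, 0111-

01000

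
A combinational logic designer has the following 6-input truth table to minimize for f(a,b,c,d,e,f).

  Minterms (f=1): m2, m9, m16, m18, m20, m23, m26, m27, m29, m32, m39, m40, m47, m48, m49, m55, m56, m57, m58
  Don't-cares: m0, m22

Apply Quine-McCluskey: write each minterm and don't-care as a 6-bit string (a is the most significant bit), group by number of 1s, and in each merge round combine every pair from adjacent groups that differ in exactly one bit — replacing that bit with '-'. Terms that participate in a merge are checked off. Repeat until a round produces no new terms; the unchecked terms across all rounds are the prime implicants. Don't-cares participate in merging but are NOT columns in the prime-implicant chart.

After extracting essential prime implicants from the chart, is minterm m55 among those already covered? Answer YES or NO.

NO

size-2^0 implicants → 000000(✓)  000010(✓)  001001  010000(✓)  010010(✓)  010100(✓)  010110(✓)  010111(✓)  011010(✓)  011011(✓)  011101  100000(✓)  100111(✓)  101000(✓)  101111(✓)  110000(✓)  110001(✓)  110111(✓)  111000(✓)  111001(✓)  111010(✓)
size-2^1 implicants → -00000(✓)  -10000(✓)  -10111  -11010  0-0000(✓)  0-0010(✓)  0000-0(✓)  01-010  010-00(✓)  010-10(✓)  0100-0(✓)  0101-0(✓)  01011-  01101-  1-0000(✓)  1-0111  1-1000(✓)  10-000(✓)  10-111  11-000(✓)  11-001(✓)  11000-(✓)  1110-0  11100-(✓)
size-2^2 implicants → --0000  0-00-0  010--0  1--000  11-00-
Unchecked terms (primes): --0000, -10111, -11010, 0-00-0, 001001, 01-010, 010--0, 01011-, 01101-, 011101, 1--000, 1-0111, 10-111, 11-00-, 1110-0
Minterm coverage:
  m2 ⊆ 0-00-0 [E]
  m9 ⊆ 001001 [E]
  m16 ⊆ --0000,0-00-0,010--0
  m18 ⊆ 0-00-0,01-010,010--0
  m20 ⊆ 010--0 [E]
  m23 ⊆ -10111,01011-
  m26 ⊆ -11010,01-010,01101-
  m27 ⊆ 01101- [E]
  m29 ⊆ 011101 [E]
  m32 ⊆ --0000,1--000
  m39 ⊆ 1-0111,10-111
  m40 ⊆ 1--000 [E]
  m47 ⊆ 10-111 [E]
  m48 ⊆ --0000,1--000,11-00-
  m49 ⊆ 11-00- [E]
  m55 ⊆ -10111,1-0111
  m56 ⊆ 1--000,11-00-,1110-0
  m57 ⊆ 11-00- [E]
  m58 ⊆ -11010,1110-0
E = {0-00-0, 001001, 010--0, 01101-, 011101, 1--000, 10-111, 11-00-}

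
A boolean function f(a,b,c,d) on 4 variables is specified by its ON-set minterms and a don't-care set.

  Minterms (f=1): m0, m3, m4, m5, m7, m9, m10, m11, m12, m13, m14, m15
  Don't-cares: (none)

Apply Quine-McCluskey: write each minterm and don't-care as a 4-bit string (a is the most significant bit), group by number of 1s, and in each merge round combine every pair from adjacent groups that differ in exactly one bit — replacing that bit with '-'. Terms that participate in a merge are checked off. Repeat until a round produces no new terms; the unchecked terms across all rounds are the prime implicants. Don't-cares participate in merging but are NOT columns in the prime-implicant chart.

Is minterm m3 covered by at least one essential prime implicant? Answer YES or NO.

size-2^0 implicants → 0000(✓)  0011(✓)  0100(✓)  0101(✓)  0111(✓)  1001(✓)  1010(✓)  1011(✓)  1100(✓)  1101(✓)  1110(✓)  1111(✓)
size-2^1 implicants → -011(✓)  -100(✓)  -101(✓)  -111(✓)  0-00  0-11(✓)  01-1(✓)  010-(✓)  1-01(✓)  1-10(✓)  1-11(✓)  10-1(✓)  101-(✓)  11-0(✓)  11-1(✓)  110-(✓)  111-(✓)
size-2^2 implicants → --11  -1-1  -10-  1--1  1-1-  11--
Unchecked terms (primes): --11, -1-1, -10-, 0-00, 1--1, 1-1-, 11--
Minterm coverage:
  m0 ⊆ 0-00 [E]
  m3 ⊆ --11 [E]
  m4 ⊆ -10-,0-00
  m5 ⊆ -1-1,-10-
  m7 ⊆ --11,-1-1
  m9 ⊆ 1--1 [E]
  m10 ⊆ 1-1- [E]
  m11 ⊆ --11,1--1,1-1-
  m12 ⊆ -10-,11--
  m13 ⊆ -1-1,-10-,1--1,11--
  m14 ⊆ 1-1-,11--
  m15 ⊆ --11,-1-1,1--1,1-1-,11--
E = {--11, 0-00, 1--1, 1-1-}

YES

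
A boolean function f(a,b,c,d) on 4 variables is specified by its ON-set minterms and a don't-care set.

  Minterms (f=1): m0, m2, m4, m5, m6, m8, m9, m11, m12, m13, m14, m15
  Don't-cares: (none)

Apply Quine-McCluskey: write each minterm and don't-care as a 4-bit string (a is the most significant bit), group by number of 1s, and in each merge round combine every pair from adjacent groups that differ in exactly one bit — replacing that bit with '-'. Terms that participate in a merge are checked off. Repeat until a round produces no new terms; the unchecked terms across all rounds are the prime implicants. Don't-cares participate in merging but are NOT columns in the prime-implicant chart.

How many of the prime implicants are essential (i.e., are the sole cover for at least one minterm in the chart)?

size-2^0 implicants → 0000(✓)  0010(✓)  0100(✓)  0101(✓)  0110(✓)  1000(✓)  1001(✓)  1011(✓)  1100(✓)  1101(✓)  1110(✓)  1111(✓)
size-2^1 implicants → -000(✓)  -100(✓)  -101(✓)  -110(✓)  0-00(✓)  0-10(✓)  00-0(✓)  01-0(✓)  010-(✓)  1-00(✓)  1-01(✓)  1-11(✓)  10-1(✓)  100-(✓)  11-0(✓)  11-1(✓)  110-(✓)  111-(✓)
size-2^2 implicants → --00  -1-0  -10-  0--0  1--1  1-0-  11--
Unchecked terms (primes): --00, -1-0, -10-, 0--0, 1--1, 1-0-, 11--
Minterm coverage:
  m0 ⊆ --00,0--0
  m2 ⊆ 0--0 [E]
  m4 ⊆ --00,-1-0,-10-,0--0
  m5 ⊆ -10- [E]
  m6 ⊆ -1-0,0--0
  m8 ⊆ --00,1-0-
  m9 ⊆ 1--1,1-0-
  m11 ⊆ 1--1 [E]
  m12 ⊆ --00,-1-0,-10-,1-0-,11--
  m13 ⊆ -10-,1--1,1-0-,11--
  m14 ⊆ -1-0,11--
  m15 ⊆ 1--1,11--
E = {-10-, 0--0, 1--1}

3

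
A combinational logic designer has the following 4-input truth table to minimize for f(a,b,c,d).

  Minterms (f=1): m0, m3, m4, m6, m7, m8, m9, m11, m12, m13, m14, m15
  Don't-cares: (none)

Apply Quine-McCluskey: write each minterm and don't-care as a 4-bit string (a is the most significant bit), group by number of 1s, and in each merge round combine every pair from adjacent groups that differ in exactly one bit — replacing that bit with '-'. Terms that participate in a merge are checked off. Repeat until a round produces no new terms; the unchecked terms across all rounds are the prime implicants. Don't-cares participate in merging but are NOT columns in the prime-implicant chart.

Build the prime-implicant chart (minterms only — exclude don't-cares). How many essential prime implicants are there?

size-2^0 implicants → 0000(✓)  0011(✓)  0100(✓)  0110(✓)  0111(✓)  1000(✓)  1001(✓)  1011(✓)  1100(✓)  1101(✓)  1110(✓)  1111(✓)
size-2^1 implicants → -000(✓)  -011(✓)  -100(✓)  -110(✓)  -111(✓)  0-00(✓)  0-11(✓)  01-0(✓)  011-(✓)  1-00(✓)  1-01(✓)  1-11(✓)  10-1(✓)  100-(✓)  11-0(✓)  11-1(✓)  110-(✓)  111-(✓)
size-2^2 implicants → --00  --11  -1-0  -11-  1--1  1-0-  11--
Unchecked terms (primes): --00, --11, -1-0, -11-, 1--1, 1-0-, 11--
Minterm coverage:
  m0 ⊆ --00 [E]
  m3 ⊆ --11 [E]
  m4 ⊆ --00,-1-0
  m6 ⊆ -1-0,-11-
  m7 ⊆ --11,-11-
  m8 ⊆ --00,1-0-
  m9 ⊆ 1--1,1-0-
  m11 ⊆ --11,1--1
  m12 ⊆ --00,-1-0,1-0-,11--
  m13 ⊆ 1--1,1-0-,11--
  m14 ⊆ -1-0,-11-,11--
  m15 ⊆ --11,-11-,1--1,11--
E = {--00, --11}

2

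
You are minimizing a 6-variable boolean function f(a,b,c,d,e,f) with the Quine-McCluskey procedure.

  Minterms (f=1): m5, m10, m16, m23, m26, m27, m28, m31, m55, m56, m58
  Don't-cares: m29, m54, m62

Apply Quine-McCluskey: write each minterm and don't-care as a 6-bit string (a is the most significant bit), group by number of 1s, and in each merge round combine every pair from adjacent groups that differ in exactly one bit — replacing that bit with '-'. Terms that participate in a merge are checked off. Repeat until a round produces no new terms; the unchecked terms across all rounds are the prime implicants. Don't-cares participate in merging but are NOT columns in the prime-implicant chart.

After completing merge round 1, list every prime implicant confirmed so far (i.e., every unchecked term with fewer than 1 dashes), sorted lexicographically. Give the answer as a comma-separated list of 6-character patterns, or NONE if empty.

Round 0: 000101 001010✓ 010000 010111✓ 011010✓ 011011✓ 011100✓ 011101✓ 011111✓ 110110✓ 110111✓ 111000✓ 111010✓ 111110✓
Round 1: -10111 -11010 0-1010 01-111 011-11 01101- 0111-1 01110- 11-110 11011- 111-10 1110-0
PIs = {-10111, -11010, 0-1010, 000101, 01-111, 010000, 011-11, 01101-, 0111-1, 01110-, 11-110, 11011-, 111-10, 1110-0}

000101, 010000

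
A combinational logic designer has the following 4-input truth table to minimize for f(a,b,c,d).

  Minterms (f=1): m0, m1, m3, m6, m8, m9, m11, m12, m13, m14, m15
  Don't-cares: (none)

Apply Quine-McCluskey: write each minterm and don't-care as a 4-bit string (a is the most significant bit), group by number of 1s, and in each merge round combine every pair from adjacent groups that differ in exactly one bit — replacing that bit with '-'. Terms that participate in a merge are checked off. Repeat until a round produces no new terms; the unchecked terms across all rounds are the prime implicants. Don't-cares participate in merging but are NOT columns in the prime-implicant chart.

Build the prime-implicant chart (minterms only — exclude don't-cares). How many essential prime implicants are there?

Round 0: 0000✓ 0001✓ 0011✓ 0110✓ 1000✓ 1001✓ 1011✓ 1100✓ 1101✓ 1110✓ 1111✓
Round 1: -000✓ -001✓ -011✓ -110 00-1✓ 000-✓ 1-00✓ 1-01✓ 1-11✓ 10-1✓ 100-✓ 11-0✓ 11-1✓ 110-✓ 111-✓
Round 2: -0-1 -00- 1--1 1-0- 11--
PIs = {-0-1, -00-, -110, 1--1, 1-0-, 11--}
Coverage chart:
  m0: -00- ←essential
  m1: -0-1,-00-
  m3: -0-1 ←essential
  m6: -110 ←essential
  m8: -00-,1-0-
  m9: -0-1,-00-,1--1,1-0-
  m11: -0-1,1--1
  m12: 1-0-,11--
  m13: 1--1,1-0-,11--
  m14: -110,11--
  m15: 1--1,11--
Essential: -0-1, -00-, -110

3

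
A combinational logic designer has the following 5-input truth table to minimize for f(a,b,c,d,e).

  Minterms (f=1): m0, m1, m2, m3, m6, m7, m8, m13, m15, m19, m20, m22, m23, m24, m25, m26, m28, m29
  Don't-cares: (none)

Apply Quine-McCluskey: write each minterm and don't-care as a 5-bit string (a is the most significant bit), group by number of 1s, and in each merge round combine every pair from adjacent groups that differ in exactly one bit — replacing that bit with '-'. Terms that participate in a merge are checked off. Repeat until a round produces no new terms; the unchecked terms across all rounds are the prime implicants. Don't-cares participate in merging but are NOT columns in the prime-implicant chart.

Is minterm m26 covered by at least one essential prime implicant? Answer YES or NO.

YES

Round 0: 00000✓ 00001✓ 00010✓ 00011✓ 00110✓ 00111✓ 01000✓ 01101✓ 01111✓ 10011✓ 10100✓ 10110✓ 10111✓ 11000✓ 11001✓ 11010✓ 11100✓ 11101✓
Round 1: -0011✓ -0110✓ -0111✓ -1000 -1101 0-000 0-111 00-10✓ 00-11✓ 000-0✓ 000-1✓ 0000-✓ 0001-✓ 0011-✓ 011-1 1-100 10-11✓ 101-0 1011-✓ 11-00✓ 11-01✓ 110-0 1100-✓ 1110-✓
Round 2: -0-11 -011- 00-1- 000-- 11-0-
PIs = {-0-11, -011-, -1000, -1101, 0-000, 0-111, 00-1-, 000--, 011-1, 1-100, 101-0, 11-0-, 110-0}
Coverage chart:
  m0: 0-000,000--
  m1: 000-- ←essential
  m2: 00-1-,000--
  m3: -0-11,00-1-,000--
  m6: -011-,00-1-
  m7: -0-11,-011-,0-111,00-1-
  m8: -1000,0-000
  m13: -1101,011-1
  m15: 0-111,011-1
  m19: -0-11 ←essential
  m20: 1-100,101-0
  m22: -011-,101-0
  m23: -0-11,-011-
  m24: -1000,11-0-,110-0
  m25: 11-0- ←essential
  m26: 110-0 ←essential
  m28: 1-100,11-0-
  m29: -1101,11-0-
Essential: -0-11, 000--, 11-0-, 110-0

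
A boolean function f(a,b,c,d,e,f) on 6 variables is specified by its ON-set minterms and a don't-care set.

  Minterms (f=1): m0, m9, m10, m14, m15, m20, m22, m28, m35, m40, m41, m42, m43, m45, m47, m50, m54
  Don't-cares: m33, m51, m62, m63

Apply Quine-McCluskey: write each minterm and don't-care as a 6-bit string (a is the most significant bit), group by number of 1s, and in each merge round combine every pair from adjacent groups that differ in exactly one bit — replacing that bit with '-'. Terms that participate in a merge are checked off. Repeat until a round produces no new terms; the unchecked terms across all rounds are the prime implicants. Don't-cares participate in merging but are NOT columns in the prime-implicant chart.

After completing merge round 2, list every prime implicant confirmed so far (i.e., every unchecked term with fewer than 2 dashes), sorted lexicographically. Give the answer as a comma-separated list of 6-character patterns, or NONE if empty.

Round 0: 000000 001001✓ 001010✓ 001110✓ 001111✓ 010100✓ 010110✓ 011100✓ 100001✓ 100011✓ 101000✓ 101001✓ 101010✓ 101011✓ 101101✓ 101111✓ 110010✓ 110011✓ 110110✓ 111110✓ 111111✓
Round 1: -01001 -01010 -01111 -10110 001-10 00111- 01-100 0101-0 1-0011 1-1111 10-001✓ 10-011✓ 1000-1✓ 101-01✓ 101-11✓ 1010-0✓ 1010-1✓ 10100-✓ 10101-✓ 1011-1✓ 11-110 110-10 11001- 11111-
Round 2: 10-0-1 101--1 1010--
PIs = {-01001, -01010, -01111, -10110, 000000, 001-10, 00111-, 01-100, 0101-0, 1-0011, 1-1111, 10-0-1, 101--1, 1010--, 11-110, 110-10, 11001-, 11111-}

-01001, -01010, -01111, -10110, 000000, 001-10, 00111-, 01-100, 0101-0, 1-0011, 1-1111, 11-110, 110-10, 11001-, 11111-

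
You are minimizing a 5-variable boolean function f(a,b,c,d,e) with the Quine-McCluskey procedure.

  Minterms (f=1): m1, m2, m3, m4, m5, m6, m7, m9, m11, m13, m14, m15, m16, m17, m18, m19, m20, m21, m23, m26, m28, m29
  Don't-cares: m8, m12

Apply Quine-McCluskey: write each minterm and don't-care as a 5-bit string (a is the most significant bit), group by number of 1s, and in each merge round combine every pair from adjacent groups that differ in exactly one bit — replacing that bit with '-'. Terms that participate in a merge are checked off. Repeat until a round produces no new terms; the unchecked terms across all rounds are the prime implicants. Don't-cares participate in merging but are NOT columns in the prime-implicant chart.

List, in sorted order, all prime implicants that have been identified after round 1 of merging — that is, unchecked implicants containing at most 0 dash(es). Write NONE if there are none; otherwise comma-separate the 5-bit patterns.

Round 0: 00001✓ 00010✓ 00011✓ 00100✓ 00101✓ 00110✓ 00111✓ 01000✓ 01001✓ 01011✓ 01100✓ 01101✓ 01110✓ 01111✓ 10000✓ 10001✓ 10010✓ 10011✓ 10100✓ 10101✓ 10111✓ 11010✓ 11100✓ 11101✓
Round 1: -0001✓ -0010✓ -0011✓ -0100✓ -0101✓ -0111✓ -1100✓ -1101✓ 0-001✓ 0-011✓ 0-100✓ 0-101✓ 0-110✓ 0-111✓ 00-01✓ 00-10✓ 00-11✓ 000-1✓ 0001-✓ 001-0✓ 001-1✓ 0010-✓ 0011-✓ 01-00✓ 01-01✓ 01-11✓ 010-1✓ 0100-✓ 011-0✓ 011-1✓ 0110-✓ 0111-✓ 1-010 1-100✓ 1-101✓ 10-00✓ 10-01✓ 10-11✓ 100-0✓ 100-1✓ 1000-✓ 1001-✓ 101-1✓ 1010-✓ 1110-✓
Round 2: --100✓ --101✓ -0-01✓ -0-11✓ -00-1✓ -001- -01-1✓ -010-✓ -110-✓ 0--01✓ 0--11✓ 0-0-1✓ 0-1-0✓ 0-1-1✓ 0-10-✓ 0-11-✓ 00--1✓ 00-1- 001--✓ 01--1✓ 01-0- 011--✓ 1-10-✓ 10--1✓ 10-0- 100--
Round 3: --10- -0--1 0---1 0-1--
PIs = {--10-, -0--1, -001-, 0---1, 0-1--, 00-1-, 01-0-, 1-010, 10-0-, 100--}

NONE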